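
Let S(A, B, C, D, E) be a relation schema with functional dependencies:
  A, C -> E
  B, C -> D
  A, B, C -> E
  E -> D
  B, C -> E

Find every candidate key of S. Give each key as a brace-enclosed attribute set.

{A, B, C}

No FD produces {A, B, C}, so they must be in every candidate key.
Closure of {A, B, C} is {A, B, C, D, E}, the whole schema; {A, B, C} is a candidate key.
No other minimal set has full closure, so this is the only candidate key.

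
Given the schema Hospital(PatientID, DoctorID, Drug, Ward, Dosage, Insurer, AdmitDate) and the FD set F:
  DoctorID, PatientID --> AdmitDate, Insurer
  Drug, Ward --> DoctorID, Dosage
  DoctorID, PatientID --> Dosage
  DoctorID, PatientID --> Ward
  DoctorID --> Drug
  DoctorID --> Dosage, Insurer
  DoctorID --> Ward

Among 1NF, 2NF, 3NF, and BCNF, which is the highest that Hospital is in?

Candidate keys: {DoctorID, PatientID}, {Drug, PatientID, Ward}. Prime attributes: {DoctorID, Drug, PatientID, Ward}.
Drug, Ward --> DoctorID, Dosage: {Drug, Ward}⁺ = {DoctorID, Dosage, Drug, Insurer, Ward}, which is not all of the attributes, so the left side is not a superkey — BCNF is violated.
Drug, Ward --> DoctorID, Dosage determines the non-prime attribute {Dosage} from a non-superkey — 3NF is violated.
Since {DoctorID} ⊂ {DoctorID, PatientID} and {DoctorID}⁺ ⊇ {Dosage, Insurer} with {Dosage, Insurer} non-prime, there is a partial dependency; 2NF fails.

1NF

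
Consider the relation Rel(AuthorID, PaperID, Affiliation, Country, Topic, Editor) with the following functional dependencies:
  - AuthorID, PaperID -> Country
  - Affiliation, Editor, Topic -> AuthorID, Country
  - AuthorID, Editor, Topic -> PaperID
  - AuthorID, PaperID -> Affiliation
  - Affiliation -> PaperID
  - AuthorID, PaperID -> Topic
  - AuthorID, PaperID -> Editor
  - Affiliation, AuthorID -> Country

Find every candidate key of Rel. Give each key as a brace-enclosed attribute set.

{Affiliation, AuthorID}, {Affiliation, Editor, Topic}, {AuthorID, Editor, Topic}, {AuthorID, PaperID}

{Affiliation, AuthorID}⁺ = {Affiliation, AuthorID, Country, Editor, PaperID, Topic} — all of the relation — so {Affiliation, AuthorID} is a candidate key.
{AuthorID, PaperID}⁺ = {Affiliation, AuthorID, Country, Editor, PaperID, Topic} — all of the relation — so {AuthorID, PaperID} is a candidate key.
{Affiliation, Editor, Topic}⁺ = {Affiliation, AuthorID, Country, Editor, PaperID, Topic} — all of the relation — so {Affiliation, Editor, Topic} is a candidate key.
{AuthorID, Editor, Topic}⁺ = {Affiliation, AuthorID, Country, Editor, PaperID, Topic} — all of the relation — so {AuthorID, Editor, Topic} is a candidate key.
No proper subset of any of these is a key, and no other minimal superkey exists.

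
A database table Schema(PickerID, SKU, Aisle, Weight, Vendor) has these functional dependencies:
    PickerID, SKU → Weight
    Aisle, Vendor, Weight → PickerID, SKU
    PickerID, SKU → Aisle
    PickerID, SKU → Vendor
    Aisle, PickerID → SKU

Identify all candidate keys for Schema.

{Aisle, PickerID}, {Aisle, Vendor, Weight}, {PickerID, SKU}

{Aisle, PickerID}⁺ = {Aisle, PickerID, SKU, Vendor, Weight} — all of the relation — so {Aisle, PickerID} is a candidate key.
{PickerID, SKU}⁺ = {Aisle, PickerID, SKU, Vendor, Weight} — all of the relation — so {PickerID, SKU} is a candidate key.
{Aisle, Vendor, Weight}⁺ = {Aisle, PickerID, SKU, Vendor, Weight} — all of the relation — so {Aisle, Vendor, Weight} is a candidate key.
These are minimal and exhaustive — every other superkey contains one of them.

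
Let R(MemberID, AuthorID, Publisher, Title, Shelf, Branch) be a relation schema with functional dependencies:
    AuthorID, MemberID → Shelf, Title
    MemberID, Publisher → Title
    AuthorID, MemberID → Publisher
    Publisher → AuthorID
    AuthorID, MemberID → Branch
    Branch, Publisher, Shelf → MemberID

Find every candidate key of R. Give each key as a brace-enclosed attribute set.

{AuthorID, MemberID}, {Branch, Publisher, Shelf}, {MemberID, Publisher}

{AuthorID, MemberID}⁺ = {AuthorID, Branch, MemberID, Publisher, Shelf, Title} — all of the relation — so {AuthorID, MemberID} is a candidate key.
{MemberID, Publisher}⁺ = {AuthorID, Branch, MemberID, Publisher, Shelf, Title} — all of the relation — so {MemberID, Publisher} is a candidate key.
{Branch, Publisher, Shelf}⁺ = {AuthorID, Branch, MemberID, Publisher, Shelf, Title} — all of the relation — so {Branch, Publisher, Shelf} is a candidate key.
Any other superkey properly contains one of these, so there are no further candidate keys.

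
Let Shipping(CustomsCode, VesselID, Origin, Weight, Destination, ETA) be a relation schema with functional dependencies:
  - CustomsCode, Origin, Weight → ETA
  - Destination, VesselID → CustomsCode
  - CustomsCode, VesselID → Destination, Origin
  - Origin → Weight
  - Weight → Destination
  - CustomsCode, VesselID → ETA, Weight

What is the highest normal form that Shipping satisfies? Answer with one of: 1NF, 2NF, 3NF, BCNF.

Candidate keys: {CustomsCode, VesselID}, {Destination, VesselID}, {Origin, VesselID}, {VesselID, Weight}. Prime attributes: {CustomsCode, Destination, Origin, VesselID, Weight}.
CustomsCode, Origin, Weight → ETA breaks BCNF: {CustomsCode, Origin, Weight}⁺ = {CustomsCode, Destination, ETA, Origin, Weight}, so {CustomsCode, Origin, Weight} is not a superkey.
Because {ETA} is non-prime and the left side of CustomsCode, Origin, Weight → ETA is not a superkey, the relation is not in 3NF.
No non-prime attribute depends on a proper subset of any candidate key, so 2NF holds.

2NF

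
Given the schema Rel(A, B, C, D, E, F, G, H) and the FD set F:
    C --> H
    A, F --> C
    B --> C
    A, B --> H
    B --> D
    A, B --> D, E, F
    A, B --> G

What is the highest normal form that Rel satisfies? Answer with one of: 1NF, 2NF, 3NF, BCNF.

Candidate key: {A, B}. Prime attributes: {A, B}.
C --> H breaks BCNF: {C}⁺ = {C, H}, so {C} is not a superkey.
Because {H} is non-prime and the left side of C --> H is not a superkey, the relation is not in 3NF.
The proper key subset {B} of {A, B} determines non-prime {C, D, H}, so the relation is not even in 2NF.

1NF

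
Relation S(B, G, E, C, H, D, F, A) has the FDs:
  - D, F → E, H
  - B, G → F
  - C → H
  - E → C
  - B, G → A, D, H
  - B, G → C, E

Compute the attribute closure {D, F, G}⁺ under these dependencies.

{C, D, E, F, G, H}

Start with {D, F, G}.
D, F → E, H applies; add {E, H} → now {D, E, F, G, H}.
E → C applies; add {C} → now {C, D, E, F, G, H}.
No further FD applies.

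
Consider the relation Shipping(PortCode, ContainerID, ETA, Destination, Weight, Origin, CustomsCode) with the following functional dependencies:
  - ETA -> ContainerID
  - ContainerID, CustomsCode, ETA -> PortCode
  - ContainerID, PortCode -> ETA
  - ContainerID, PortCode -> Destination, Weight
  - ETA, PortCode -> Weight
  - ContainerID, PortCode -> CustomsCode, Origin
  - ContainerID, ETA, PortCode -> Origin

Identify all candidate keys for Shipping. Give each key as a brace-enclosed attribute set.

{ContainerID, PortCode}⁺ = {ContainerID, CustomsCode, Destination, ETA, Origin, PortCode, Weight}, which is every attribute, so {ContainerID, PortCode} is a candidate key.
{CustomsCode, ETA}⁺ = {ContainerID, CustomsCode, Destination, ETA, Origin, PortCode, Weight}, which is every attribute, so {CustomsCode, ETA} is a candidate key.
{ETA, PortCode}⁺ = {ContainerID, CustomsCode, Destination, ETA, Origin, PortCode, Weight}, which is every attribute, so {ETA, PortCode} is a candidate key.
No proper subset of any of these is a key, and no other minimal superkey exists.

{ContainerID, PortCode}, {CustomsCode, ETA}, {ETA, PortCode}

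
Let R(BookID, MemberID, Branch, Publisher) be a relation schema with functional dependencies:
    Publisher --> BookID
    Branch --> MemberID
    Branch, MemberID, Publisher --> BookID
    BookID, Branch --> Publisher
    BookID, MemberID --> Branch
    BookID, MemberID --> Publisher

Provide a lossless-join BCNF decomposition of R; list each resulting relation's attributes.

{BookID, Publisher}; {Branch, MemberID}; {Branch, Publisher}

Candidate keys of the original relation: {BookID, Branch}, {BookID, MemberID}, {Branch, Publisher}, {MemberID, Publisher}.
Within {BookID, Branch, MemberID, Publisher}: {Publisher}⁺ ∩ {BookID, Branch, MemberID, Publisher} = {BookID, Publisher}, not the whole set, so Publisher --> BookID violates BCNF; decompose into {BookID, Publisher} and {Branch, MemberID, Publisher}.
{BookID, Publisher}: every determinant is a superkey — BCNF.
Within {Branch, MemberID, Publisher}: {Branch}⁺ ∩ {Branch, MemberID, Publisher} = {Branch, MemberID}, not the whole set, so Branch --> MemberID violates BCNF; decompose into {Branch, MemberID} and {Branch, Publisher}.
{Branch, MemberID}: every determinant is a superkey — BCNF.
{Branch, Publisher}: every determinant is a superkey — BCNF.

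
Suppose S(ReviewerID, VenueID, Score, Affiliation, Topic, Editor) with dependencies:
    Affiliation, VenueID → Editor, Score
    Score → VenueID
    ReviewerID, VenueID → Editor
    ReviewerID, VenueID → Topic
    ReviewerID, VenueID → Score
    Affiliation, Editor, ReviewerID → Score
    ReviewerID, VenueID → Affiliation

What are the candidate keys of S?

{Affiliation, Editor, ReviewerID}, {ReviewerID, Score}, {ReviewerID, VenueID}

Attributes never on any right-hand side: {ReviewerID} — every candidate key must contain it.
{ReviewerID, Score}⁺ = {Affiliation, Editor, ReviewerID, Score, Topic, VenueID} — all of the relation — so {ReviewerID, Score} is a candidate key.
{ReviewerID, VenueID}⁺ = {Affiliation, Editor, ReviewerID, Score, Topic, VenueID} — all of the relation — so {ReviewerID, VenueID} is a candidate key.
{Affiliation, Editor, ReviewerID}⁺ = {Affiliation, Editor, ReviewerID, Score, Topic, VenueID} — all of the relation — so {Affiliation, Editor, ReviewerID} is a candidate key.
Any other superkey properly contains one of these, so there are no further candidate keys.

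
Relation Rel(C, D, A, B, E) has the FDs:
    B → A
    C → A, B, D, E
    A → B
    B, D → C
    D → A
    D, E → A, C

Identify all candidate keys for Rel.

{C}⁺ = {A, B, C, D, E} — all of the relation — so {C} is a candidate key.
{D}⁺ = {A, B, C, D, E} — all of the relation — so {D} is a candidate key.
These are minimal and exhaustive — every other superkey contains one of them.

{C}, {D}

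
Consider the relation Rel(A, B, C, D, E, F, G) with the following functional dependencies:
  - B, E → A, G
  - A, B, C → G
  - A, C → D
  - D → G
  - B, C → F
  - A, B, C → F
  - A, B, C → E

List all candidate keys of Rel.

Attributes never on any right-hand side: {B, C} — every candidate key must contain all of them.
{A, B, C} is a candidate key since {A, B, C}⁺ = {A, B, C, D, E, F, G} covers every attribute.
{B, C, E} is a candidate key since {B, C, E}⁺ = {A, B, C, D, E, F, G} covers every attribute.
No proper subset of any of these is a key, and no other minimal superkey exists.

{A, B, C}, {B, C, E}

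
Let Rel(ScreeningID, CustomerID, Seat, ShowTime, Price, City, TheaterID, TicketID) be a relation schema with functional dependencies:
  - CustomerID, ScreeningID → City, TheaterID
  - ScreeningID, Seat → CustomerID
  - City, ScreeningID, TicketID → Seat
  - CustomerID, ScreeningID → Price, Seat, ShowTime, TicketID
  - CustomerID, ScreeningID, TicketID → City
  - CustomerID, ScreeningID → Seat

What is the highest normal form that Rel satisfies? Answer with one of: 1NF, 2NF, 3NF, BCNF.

Candidate keys: {City, ScreeningID, TicketID}, {CustomerID, ScreeningID}, {ScreeningID, Seat}. Prime attributes: {City, CustomerID, ScreeningID, Seat, TicketID}.
Each dependency's left side is a superkey — BCNF holds.

BCNF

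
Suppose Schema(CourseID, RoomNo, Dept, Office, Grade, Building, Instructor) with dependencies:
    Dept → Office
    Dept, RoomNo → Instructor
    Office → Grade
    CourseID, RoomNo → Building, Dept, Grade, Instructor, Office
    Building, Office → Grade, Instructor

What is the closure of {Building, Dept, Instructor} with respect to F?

Start with {Building, Dept, Instructor}.
Dept → Office applies; add {Office} → now {Building, Dept, Instructor, Office}.
Office → Grade applies; add {Grade} → now {Building, Dept, Grade, Instructor, Office}.
No further FD applies.

{Building, Dept, Grade, Instructor, Office}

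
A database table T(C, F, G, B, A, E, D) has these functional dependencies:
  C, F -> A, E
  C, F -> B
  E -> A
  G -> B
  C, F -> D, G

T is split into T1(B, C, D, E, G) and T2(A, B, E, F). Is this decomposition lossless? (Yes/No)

No

The shared attributes are {B, E} and {B, E}⁺ = {A, B, E}.
Neither T1 nor T2 is contained in that closure, so the decomposition is lossy.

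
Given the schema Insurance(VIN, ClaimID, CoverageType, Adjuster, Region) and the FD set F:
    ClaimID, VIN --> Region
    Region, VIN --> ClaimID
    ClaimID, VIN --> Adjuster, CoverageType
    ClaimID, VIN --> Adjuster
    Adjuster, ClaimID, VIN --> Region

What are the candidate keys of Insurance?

{ClaimID, VIN}, {Region, VIN}

{VIN} never appears on the right of any FD, so every key must include it.
Closure of {ClaimID, VIN} is {Adjuster, ClaimID, CoverageType, Region, VIN}, the whole schema; {ClaimID, VIN} is a candidate key.
Closure of {Region, VIN} is {Adjuster, ClaimID, CoverageType, Region, VIN}, the whole schema; {Region, VIN} is a candidate key.
Any other superkey properly contains one of these, so there are no further candidate keys.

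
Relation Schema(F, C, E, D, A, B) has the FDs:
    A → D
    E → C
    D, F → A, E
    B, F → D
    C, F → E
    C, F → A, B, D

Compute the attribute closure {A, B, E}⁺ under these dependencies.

{A, B, C, D, E}

Start with {A, B, E}.
A → D applies; add {D} → now {A, B, D, E}.
E → C applies; add {C} → now {A, B, C, D, E}.
No further FD applies.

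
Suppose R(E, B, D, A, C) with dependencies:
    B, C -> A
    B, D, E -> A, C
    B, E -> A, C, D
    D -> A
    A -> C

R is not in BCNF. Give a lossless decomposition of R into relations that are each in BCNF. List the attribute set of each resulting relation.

Candidate key of the original relation: {B, E}.
In {A, B, C, D, E}, {B, C} is not a superkey ({B, C}⁺ restricted to this set is {A, B, C}), so split on B, C -> A into {A, B, C} and {B, C, D, E}.
In {A, B, C}, {A} is not a superkey ({A}⁺ restricted to this set is {A, C}), so split on A -> C into {A, C} and {A, B}.
{A, C} has no BCNF violation.
{A, B} has no BCNF violation.
In {B, C, D, E}, {D} is not a superkey ({D}⁺ restricted to this set is {C, D}), so split on D -> C into {C, D} and {B, D, E}.
{C, D} has no BCNF violation.
{B, D, E} has no BCNF violation.

{A, B}; {A, C}; {B, D, E}; {C, D}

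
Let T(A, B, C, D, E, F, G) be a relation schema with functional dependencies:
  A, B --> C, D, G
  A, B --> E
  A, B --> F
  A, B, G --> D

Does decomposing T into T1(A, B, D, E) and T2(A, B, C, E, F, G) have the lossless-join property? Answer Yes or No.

Yes

T1 ∩ T2 = {A, B, E}; its closure under F is {A, B, C, D, E, F, G}.
This includes all of T1, so the common attributes are a superkey of T1 — the join is lossless.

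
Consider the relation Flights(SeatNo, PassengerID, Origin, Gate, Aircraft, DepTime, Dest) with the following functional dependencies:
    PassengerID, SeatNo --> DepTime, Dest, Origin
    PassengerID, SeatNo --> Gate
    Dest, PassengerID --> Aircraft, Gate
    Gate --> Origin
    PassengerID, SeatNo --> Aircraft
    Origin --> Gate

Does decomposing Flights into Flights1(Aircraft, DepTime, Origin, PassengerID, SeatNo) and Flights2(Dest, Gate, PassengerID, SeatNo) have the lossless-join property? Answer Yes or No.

Yes

Common attributes: {PassengerID, SeatNo}; their closure is {Aircraft, DepTime, Dest, Gate, Origin, PassengerID, SeatNo}.
Since Flights1 ⊆ {Aircraft, DepTime, Dest, Gate, Origin, PassengerID, SeatNo}, the intersection is a superkey of Flights1; the decomposition is lossless.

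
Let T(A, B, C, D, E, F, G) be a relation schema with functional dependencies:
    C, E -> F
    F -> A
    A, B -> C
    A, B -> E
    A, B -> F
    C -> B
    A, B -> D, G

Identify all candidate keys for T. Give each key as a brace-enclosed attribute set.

{A, B}⁺ = {A, B, C, D, E, F, G} — all of the relation — so {A, B} is a candidate key.
{A, C}⁺ = {A, B, C, D, E, F, G} — all of the relation — so {A, C} is a candidate key.
{B, F}⁺ = {A, B, C, D, E, F, G} — all of the relation — so {B, F} is a candidate key.
{C, E}⁺ = {A, B, C, D, E, F, G} — all of the relation — so {C, E} is a candidate key.
{C, F}⁺ = {A, B, C, D, E, F, G} — all of the relation — so {C, F} is a candidate key.
No proper subset of any of these is a key, and no other minimal superkey exists.

{A, B}, {A, C}, {B, F}, {C, E}, {C, F}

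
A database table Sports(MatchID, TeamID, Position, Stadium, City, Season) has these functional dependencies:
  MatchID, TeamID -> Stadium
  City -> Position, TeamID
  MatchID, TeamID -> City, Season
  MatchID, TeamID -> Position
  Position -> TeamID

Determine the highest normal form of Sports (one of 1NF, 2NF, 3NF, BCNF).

3NF

Candidate keys: {City, MatchID}, {MatchID, Position}, {MatchID, TeamID}. Prime attributes: {City, MatchID, Position, TeamID}.
City -> Position, TeamID: {City}⁺ = {City, Position, TeamID}, which is not all of the attributes, so the left side is not a superkey — BCNF is violated.
Since {Position, TeamID} ⊆ prime attributes and every other non-superkey FD also has a prime right side, the schema is in 3NF.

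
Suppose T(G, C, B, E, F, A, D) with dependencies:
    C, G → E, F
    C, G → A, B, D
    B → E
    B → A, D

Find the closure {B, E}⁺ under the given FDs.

{A, B, D, E}

Start with {B, E}.
B → A, D applies; add {A, D} → now {A, B, D, E}.
No further FD applies.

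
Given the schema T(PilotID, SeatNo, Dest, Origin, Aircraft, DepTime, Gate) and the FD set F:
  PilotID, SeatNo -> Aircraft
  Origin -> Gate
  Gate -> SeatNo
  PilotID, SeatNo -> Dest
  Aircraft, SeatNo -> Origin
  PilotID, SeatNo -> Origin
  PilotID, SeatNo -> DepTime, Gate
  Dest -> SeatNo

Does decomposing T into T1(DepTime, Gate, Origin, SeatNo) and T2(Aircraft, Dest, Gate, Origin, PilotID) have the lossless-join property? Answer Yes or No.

No

T1 ∩ T2 = {Gate, Origin}; its closure under F is {Gate, Origin, SeatNo}.
The closure covers neither T1 nor T2 entirely; the join is not lossless.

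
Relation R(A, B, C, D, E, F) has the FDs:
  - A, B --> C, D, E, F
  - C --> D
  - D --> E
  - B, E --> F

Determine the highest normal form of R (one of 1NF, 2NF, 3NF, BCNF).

Candidate key: {A, B}. Prime attributes: {A, B}.
C --> D: {C}⁺ = {C, D, E}, which is not all of the attributes, so the left side is not a superkey — BCNF is violated.
C --> D has non-prime {D} on the right and a non-superkey on the left, so 3NF fails.
No non-prime attribute depends on a proper subset of any candidate key, so 2NF holds.

2NF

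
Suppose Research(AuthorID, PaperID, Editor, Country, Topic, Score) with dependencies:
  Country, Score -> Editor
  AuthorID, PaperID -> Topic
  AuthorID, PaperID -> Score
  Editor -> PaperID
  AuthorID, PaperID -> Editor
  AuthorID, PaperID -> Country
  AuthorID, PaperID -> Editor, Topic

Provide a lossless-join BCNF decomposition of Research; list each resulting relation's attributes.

{AuthorID, Country, Score, Topic}; {Country, Editor, Score}; {Editor, PaperID}

Candidate keys of the original relation: {AuthorID, Country, Score}, {AuthorID, Editor}, {AuthorID, PaperID}.
In {AuthorID, Country, Editor, PaperID, Score, Topic}, {Country, Score} is not a superkey ({Country, Score}⁺ restricted to this set is {Country, Editor, PaperID, Score}), so split on Country, Score -> Editor, PaperID into {Country, Editor, PaperID, Score} and {AuthorID, Country, Score, Topic}.
In {Country, Editor, PaperID, Score}, {Editor} is not a superkey ({Editor}⁺ restricted to this set is {Editor, PaperID}), so split on Editor -> PaperID into {Editor, PaperID} and {Country, Editor, Score}.
{Editor, PaperID} has no BCNF violation.
{Country, Editor, Score} has no BCNF violation.
{AuthorID, Country, Score, Topic} has no BCNF violation.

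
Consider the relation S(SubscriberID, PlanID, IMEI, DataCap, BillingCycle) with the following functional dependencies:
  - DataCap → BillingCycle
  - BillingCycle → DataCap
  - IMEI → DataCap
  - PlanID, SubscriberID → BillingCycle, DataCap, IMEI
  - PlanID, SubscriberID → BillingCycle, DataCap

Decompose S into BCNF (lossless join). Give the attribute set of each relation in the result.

{BillingCycle, DataCap}; {DataCap, IMEI}; {IMEI, PlanID, SubscriberID}

Candidate key of the original relation: {PlanID, SubscriberID}.
Within {BillingCycle, DataCap, IMEI, PlanID, SubscriberID}: {DataCap}⁺ ∩ {BillingCycle, DataCap, IMEI, PlanID, SubscriberID} = {BillingCycle, DataCap}, not the whole set, so DataCap → BillingCycle violates BCNF; decompose into {BillingCycle, DataCap} and {DataCap, IMEI, PlanID, SubscriberID}.
{BillingCycle, DataCap} is in BCNF.
Within {DataCap, IMEI, PlanID, SubscriberID}: {IMEI}⁺ ∩ {DataCap, IMEI, PlanID, SubscriberID} = {DataCap, IMEI}, not the whole set, so IMEI → DataCap violates BCNF; decompose into {DataCap, IMEI} and {IMEI, PlanID, SubscriberID}.
{DataCap, IMEI} is in BCNF.
{IMEI, PlanID, SubscriberID} is in BCNF.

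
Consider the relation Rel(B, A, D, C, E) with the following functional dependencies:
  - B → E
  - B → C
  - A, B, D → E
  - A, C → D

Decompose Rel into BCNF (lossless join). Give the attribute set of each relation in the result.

Candidate key of the original relation: {A, B}.
Within {A, B, C, D, E}: {B}⁺ ∩ {A, B, C, D, E} = {B, C, E}, not the whole set, so B → C, E violates BCNF; decompose into {B, C, E} and {A, B, D}.
{B, C, E} has no BCNF violation.
{A, B, D} has no BCNF violation.

{A, B, D}; {B, C, E}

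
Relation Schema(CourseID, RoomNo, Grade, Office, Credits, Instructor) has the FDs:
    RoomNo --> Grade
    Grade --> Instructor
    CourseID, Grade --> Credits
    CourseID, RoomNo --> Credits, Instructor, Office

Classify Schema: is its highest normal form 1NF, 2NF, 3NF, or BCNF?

1NF

Candidate key: {CourseID, RoomNo}. Prime attributes: {CourseID, RoomNo}.
RoomNo --> Grade breaks BCNF: {RoomNo}⁺ = {Grade, Instructor, RoomNo}, so {RoomNo} is not a superkey.
RoomNo --> Grade determines the non-prime attribute {Grade} from a non-superkey — 3NF is violated.
{RoomNo} is a proper subset of the key {CourseID, RoomNo}, and {RoomNo}⁺ contains the non-prime attributes {Grade, Instructor} — a partial dependency, so 2NF is violated.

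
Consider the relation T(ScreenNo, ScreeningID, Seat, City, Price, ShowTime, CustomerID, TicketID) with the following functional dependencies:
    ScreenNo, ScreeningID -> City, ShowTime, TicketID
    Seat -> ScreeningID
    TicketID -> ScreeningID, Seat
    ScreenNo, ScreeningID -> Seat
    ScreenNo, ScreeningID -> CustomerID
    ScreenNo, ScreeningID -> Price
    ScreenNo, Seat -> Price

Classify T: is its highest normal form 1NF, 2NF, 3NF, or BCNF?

3NF

Candidate keys: {ScreenNo, ScreeningID}, {ScreenNo, Seat}, {ScreenNo, TicketID}. Prime attributes: {ScreenNo, ScreeningID, Seat, TicketID}.
Seat -> ScreeningID breaks BCNF: {Seat}⁺ = {ScreeningID, Seat}, so {Seat} is not a superkey.
Its right-hand attributes {ScreeningID} are all prime, as are those of every other non-superkey FD — the relation is in 3NF.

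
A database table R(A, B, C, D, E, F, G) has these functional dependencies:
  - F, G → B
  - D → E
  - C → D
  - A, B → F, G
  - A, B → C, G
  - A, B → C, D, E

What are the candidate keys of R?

Attributes never on any right-hand side: {A} — every candidate key must contain it.
Closure of {A, B} is {A, B, C, D, E, F, G}, the whole schema; {A, B} is a candidate key.
Closure of {A, F, G} is {A, B, C, D, E, F, G}, the whole schema; {A, F, G} is a candidate key.
These are minimal and exhaustive — every other superkey contains one of them.

{A, B}, {A, F, G}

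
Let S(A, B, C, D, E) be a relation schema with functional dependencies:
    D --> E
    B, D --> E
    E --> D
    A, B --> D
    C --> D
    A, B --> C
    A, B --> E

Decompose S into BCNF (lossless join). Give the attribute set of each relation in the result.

Candidate key of the original relation: {A, B}.
In {A, B, C, D, E}, {D} is not a superkey ({D}⁺ restricted to this set is {D, E}), so split on D --> E into {D, E} and {A, B, C, D}.
{D, E} has no BCNF violation.
In {A, B, C, D}, {C} is not a superkey ({C}⁺ restricted to this set is {C, D}), so split on C --> D into {C, D} and {A, B, C}.
{C, D} has no BCNF violation.
{A, B, C} has no BCNF violation.

{A, B, C}; {C, D}; {D, E}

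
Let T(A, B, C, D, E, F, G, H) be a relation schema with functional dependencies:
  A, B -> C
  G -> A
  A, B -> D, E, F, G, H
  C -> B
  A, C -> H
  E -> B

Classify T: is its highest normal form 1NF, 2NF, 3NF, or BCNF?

Candidate keys: {A, B}, {A, C}, {A, E}, {B, G}, {C, G}, {E, G}. Prime attributes: {A, B, C, E, G}.
G -> A breaks BCNF: {G}⁺ = {A, G}, so {G} is not a superkey.
Its right-hand attributes {A} are all prime, as are those of every other non-superkey FD — the relation is in 3NF.

3NF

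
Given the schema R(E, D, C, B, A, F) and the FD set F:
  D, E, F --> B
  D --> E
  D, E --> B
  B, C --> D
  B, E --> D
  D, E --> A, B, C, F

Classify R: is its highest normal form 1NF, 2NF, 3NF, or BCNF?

Candidate keys: {B, C}, {B, E}, {D}. Prime attributes: {B, C, D, E}.
The left-hand side of every FD is a superkey, so BCNF is satisfied.

BCNF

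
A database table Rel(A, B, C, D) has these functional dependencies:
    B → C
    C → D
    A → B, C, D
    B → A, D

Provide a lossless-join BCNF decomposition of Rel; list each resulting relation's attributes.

Candidate keys of the original relation: {A}, {B}.
Within {A, B, C, D}: {C}⁺ ∩ {A, B, C, D} = {C, D}, not the whole set, so C → D violates BCNF; decompose into {C, D} and {A, B, C}.
{C, D}: every determinant is a superkey — BCNF.
{A, B, C}: every determinant is a superkey — BCNF.

{A, B, C}; {C, D}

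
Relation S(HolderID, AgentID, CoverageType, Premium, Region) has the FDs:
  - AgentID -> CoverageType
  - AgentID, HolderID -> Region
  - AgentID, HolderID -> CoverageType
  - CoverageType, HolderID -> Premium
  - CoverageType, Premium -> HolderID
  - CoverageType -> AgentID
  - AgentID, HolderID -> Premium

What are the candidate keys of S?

{AgentID, HolderID}⁺ = {AgentID, CoverageType, HolderID, Premium, Region} — all of the relation — so {AgentID, HolderID} is a candidate key.
{AgentID, Premium}⁺ = {AgentID, CoverageType, HolderID, Premium, Region} — all of the relation — so {AgentID, Premium} is a candidate key.
{CoverageType, HolderID}⁺ = {AgentID, CoverageType, HolderID, Premium, Region} — all of the relation — so {CoverageType, HolderID} is a candidate key.
{CoverageType, Premium}⁺ = {AgentID, CoverageType, HolderID, Premium, Region} — all of the relation — so {CoverageType, Premium} is a candidate key.
Any other superkey properly contains one of these, so there are no further candidate keys.

{AgentID, HolderID}, {AgentID, Premium}, {CoverageType, HolderID}, {CoverageType, Premium}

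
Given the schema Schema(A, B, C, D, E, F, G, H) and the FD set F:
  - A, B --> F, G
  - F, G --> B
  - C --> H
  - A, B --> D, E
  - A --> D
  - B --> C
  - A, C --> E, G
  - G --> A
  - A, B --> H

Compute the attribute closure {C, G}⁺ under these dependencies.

Start with {C, G}.
C --> H applies; add {H} → now {C, G, H}.
G --> A applies; add {A} → now {A, C, G, H}.
A --> D applies; add {D} → now {A, C, D, G, H}.
A, C --> E, G applies; add {E} → now {A, C, D, E, G, H}.
No further FD applies.

{A, C, D, E, G, H}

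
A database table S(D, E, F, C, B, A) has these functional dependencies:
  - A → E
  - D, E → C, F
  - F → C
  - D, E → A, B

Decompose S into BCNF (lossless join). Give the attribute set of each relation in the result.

{A, B, D, F}; {A, E}; {C, F}

Candidate keys of the original relation: {A, D}, {D, E}.
Within {A, B, C, D, E, F}: {A}⁺ ∩ {A, B, C, D, E, F} = {A, E}, not the whole set, so A → E violates BCNF; decompose into {A, E} and {A, B, C, D, F}.
{A, E} has no BCNF violation.
Within {A, B, C, D, F}: {F}⁺ ∩ {A, B, C, D, F} = {C, F}, not the whole set, so F → C violates BCNF; decompose into {C, F} and {A, B, D, F}.
{C, F} has no BCNF violation.
{A, B, D, F} has no BCNF violation.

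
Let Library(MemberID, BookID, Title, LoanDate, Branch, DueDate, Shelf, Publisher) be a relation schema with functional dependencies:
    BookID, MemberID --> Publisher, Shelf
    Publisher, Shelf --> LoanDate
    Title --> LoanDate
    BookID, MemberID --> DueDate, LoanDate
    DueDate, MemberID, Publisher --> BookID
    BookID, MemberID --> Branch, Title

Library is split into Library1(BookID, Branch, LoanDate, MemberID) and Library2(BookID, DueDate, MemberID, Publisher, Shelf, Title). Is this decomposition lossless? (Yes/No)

The shared attributes are {BookID, MemberID} and {BookID, MemberID}⁺ = {BookID, Branch, DueDate, LoanDate, MemberID, Publisher, Shelf, Title}.
Library1 is contained in that closure, so Library1 ∩ Library2 --> Library1 holds and the join is lossless.

Yes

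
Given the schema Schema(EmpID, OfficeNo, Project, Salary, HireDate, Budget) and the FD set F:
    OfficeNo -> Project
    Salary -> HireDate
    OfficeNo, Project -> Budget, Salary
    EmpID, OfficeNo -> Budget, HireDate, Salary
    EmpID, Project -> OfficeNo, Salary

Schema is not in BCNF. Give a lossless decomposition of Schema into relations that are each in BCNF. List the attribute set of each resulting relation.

{Budget, OfficeNo, Project, Salary}; {EmpID, OfficeNo}; {HireDate, Salary}

Candidate keys of the original relation: {EmpID, OfficeNo}, {EmpID, Project}.
{Budget, EmpID, HireDate, OfficeNo, Project, Salary}: {OfficeNo} determines {Budget, HireDate, OfficeNo, Project, Salary} here but is not a superkey — split on OfficeNo -> Budget, HireDate, Project, Salary, giving {Budget, HireDate, OfficeNo, Project, Salary} and {EmpID, OfficeNo}.
{Budget, HireDate, OfficeNo, Project, Salary}: {Salary} determines {HireDate, Salary} here but is not a superkey — split on Salary -> HireDate, giving {HireDate, Salary} and {Budget, OfficeNo, Project, Salary}.
{HireDate, Salary} has no BCNF violation.
{Budget, OfficeNo, Project, Salary} has no BCNF violation.
{EmpID, OfficeNo} has no BCNF violation.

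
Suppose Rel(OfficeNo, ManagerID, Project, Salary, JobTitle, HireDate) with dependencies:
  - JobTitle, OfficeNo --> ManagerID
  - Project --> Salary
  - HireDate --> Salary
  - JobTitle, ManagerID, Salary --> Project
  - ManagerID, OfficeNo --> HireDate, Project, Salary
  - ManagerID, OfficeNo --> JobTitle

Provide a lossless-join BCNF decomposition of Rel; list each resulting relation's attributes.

Candidate keys of the original relation: {JobTitle, OfficeNo}, {ManagerID, OfficeNo}.
In {HireDate, JobTitle, ManagerID, OfficeNo, Project, Salary}, {Project} is not a superkey ({Project}⁺ restricted to this set is {Project, Salary}), so split on Project --> Salary into {Project, Salary} and {HireDate, JobTitle, ManagerID, OfficeNo, Project}.
{Project, Salary} is in BCNF.
In {HireDate, JobTitle, ManagerID, OfficeNo, Project}, {HireDate, JobTitle, ManagerID} is not a superkey ({HireDate, JobTitle, ManagerID}⁺ restricted to this set is {HireDate, JobTitle, ManagerID, Project}), so split on HireDate, JobTitle, ManagerID --> Project into {HireDate, JobTitle, ManagerID, Project} and {HireDate, JobTitle, ManagerID, OfficeNo}.
{HireDate, JobTitle, ManagerID, Project} is in BCNF.
{HireDate, JobTitle, ManagerID, OfficeNo} is in BCNF.

{HireDate, JobTitle, ManagerID, OfficeNo}; {HireDate, JobTitle, ManagerID, Project}; {Project, Salary}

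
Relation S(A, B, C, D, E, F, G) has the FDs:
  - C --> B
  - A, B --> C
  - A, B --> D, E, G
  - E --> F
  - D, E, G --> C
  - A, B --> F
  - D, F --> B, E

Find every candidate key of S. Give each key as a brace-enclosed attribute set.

{A, B}, {A, C}, {A, D, E}, {A, D, F}

Attributes never on any right-hand side: {A} — every candidate key must contain it.
{A, B} is a candidate key since {A, B}⁺ = {A, B, C, D, E, F, G} covers every attribute.
{A, C} is a candidate key since {A, C}⁺ = {A, B, C, D, E, F, G} covers every attribute.
{A, D, E} is a candidate key since {A, D, E}⁺ = {A, B, C, D, E, F, G} covers every attribute.
{A, D, F} is a candidate key since {A, D, F}⁺ = {A, B, C, D, E, F, G} covers every attribute.
No proper subset of any of these is a key, and no other minimal superkey exists.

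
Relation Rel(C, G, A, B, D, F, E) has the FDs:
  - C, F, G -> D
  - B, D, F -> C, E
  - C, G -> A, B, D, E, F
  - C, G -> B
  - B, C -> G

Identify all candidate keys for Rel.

Closure of {B, C} is {A, B, C, D, E, F, G}, the whole schema; {B, C} is a candidate key.
Closure of {C, G} is {A, B, C, D, E, F, G}, the whole schema; {C, G} is a candidate key.
Closure of {B, D, F} is {A, B, C, D, E, F, G}, the whole schema; {B, D, F} is a candidate key.
These are minimal and exhaustive — every other superkey contains one of them.

{B, C}, {B, D, F}, {C, G}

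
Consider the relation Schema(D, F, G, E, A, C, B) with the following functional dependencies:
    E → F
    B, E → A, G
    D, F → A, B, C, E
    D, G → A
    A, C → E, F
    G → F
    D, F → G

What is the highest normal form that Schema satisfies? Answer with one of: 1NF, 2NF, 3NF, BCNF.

Candidate keys: {A, C, D}, {D, E}, {D, F}, {D, G}. Prime attributes: {A, C, D, E, F, G}.
E → F: {E}⁺ = {E, F}, which is not all of the attributes, so the left side is not a superkey — BCNF is violated.
But every attribute on its right side ({F}) is prime, and the same holds for every other non-superkey FD, so 3NF still holds.

3NF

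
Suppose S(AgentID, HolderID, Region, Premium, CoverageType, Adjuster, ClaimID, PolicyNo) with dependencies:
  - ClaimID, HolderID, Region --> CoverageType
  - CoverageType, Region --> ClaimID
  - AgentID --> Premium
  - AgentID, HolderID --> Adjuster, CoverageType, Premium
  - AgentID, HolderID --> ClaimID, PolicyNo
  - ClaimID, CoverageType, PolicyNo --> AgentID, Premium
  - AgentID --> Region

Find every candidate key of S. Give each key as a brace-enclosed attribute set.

{AgentID, HolderID}, {ClaimID, CoverageType, HolderID, PolicyNo}, {ClaimID, HolderID, PolicyNo, Region}, {CoverageType, HolderID, PolicyNo, Region}

No FD produces {HolderID}, so it must be in every candidate key.
{AgentID, HolderID}⁺ = {Adjuster, AgentID, ClaimID, CoverageType, HolderID, PolicyNo, Premium, Region} — all of the relation — so {AgentID, HolderID} is a candidate key.
{ClaimID, CoverageType, HolderID, PolicyNo}⁺ = {Adjuster, AgentID, ClaimID, CoverageType, HolderID, PolicyNo, Premium, Region} — all of the relation — so {ClaimID, CoverageType, HolderID, PolicyNo} is a candidate key.
{ClaimID, HolderID, PolicyNo, Region}⁺ = {Adjuster, AgentID, ClaimID, CoverageType, HolderID, PolicyNo, Premium, Region} — all of the relation — so {ClaimID, HolderID, PolicyNo, Region} is a candidate key.
{CoverageType, HolderID, PolicyNo, Region}⁺ = {Adjuster, AgentID, ClaimID, CoverageType, HolderID, PolicyNo, Premium, Region} — all of the relation — so {CoverageType, HolderID, PolicyNo, Region} is a candidate key.
These are minimal and exhaustive — every other superkey contains one of them.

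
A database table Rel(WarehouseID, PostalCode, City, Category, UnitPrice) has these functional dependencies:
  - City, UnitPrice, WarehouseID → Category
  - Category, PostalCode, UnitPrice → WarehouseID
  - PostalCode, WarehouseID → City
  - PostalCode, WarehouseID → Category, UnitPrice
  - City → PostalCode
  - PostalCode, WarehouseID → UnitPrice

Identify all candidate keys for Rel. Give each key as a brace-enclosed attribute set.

{City, WarehouseID}⁺ = {Category, City, PostalCode, UnitPrice, WarehouseID} — all of the relation — so {City, WarehouseID} is a candidate key.
{PostalCode, WarehouseID}⁺ = {Category, City, PostalCode, UnitPrice, WarehouseID} — all of the relation — so {PostalCode, WarehouseID} is a candidate key.
{Category, City, UnitPrice}⁺ = {Category, City, PostalCode, UnitPrice, WarehouseID} — all of the relation — so {Category, City, UnitPrice} is a candidate key.
{Category, PostalCode, UnitPrice}⁺ = {Category, City, PostalCode, UnitPrice, WarehouseID} — all of the relation — so {Category, PostalCode, UnitPrice} is a candidate key.
These are minimal and exhaustive — every other superkey contains one of them.

{Category, City, UnitPrice}, {Category, PostalCode, UnitPrice}, {City, WarehouseID}, {PostalCode, WarehouseID}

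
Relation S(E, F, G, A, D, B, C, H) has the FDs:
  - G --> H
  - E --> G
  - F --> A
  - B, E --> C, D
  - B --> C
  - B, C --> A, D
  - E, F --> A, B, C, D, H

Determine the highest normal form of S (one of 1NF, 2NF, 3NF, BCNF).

Candidate key: {E, F}. Prime attributes: {E, F}.
G --> H breaks BCNF: {G}⁺ = {G, H}, so {G} is not a superkey.
G --> H determines the non-prime attribute {H} from a non-superkey — 3NF is violated.
{E} is a proper subset of the key {E, F}, and {E}⁺ contains the non-prime attributes {G, H} — a partial dependency, so 2NF is violated.

1NF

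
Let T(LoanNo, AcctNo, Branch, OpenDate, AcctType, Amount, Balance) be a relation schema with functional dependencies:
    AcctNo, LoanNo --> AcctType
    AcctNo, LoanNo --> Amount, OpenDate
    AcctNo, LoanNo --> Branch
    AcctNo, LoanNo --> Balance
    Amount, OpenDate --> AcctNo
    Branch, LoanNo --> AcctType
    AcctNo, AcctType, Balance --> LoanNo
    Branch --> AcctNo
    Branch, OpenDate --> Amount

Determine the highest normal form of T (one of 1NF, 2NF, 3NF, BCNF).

Candidate keys: {AcctNo, AcctType, Balance}, {AcctNo, LoanNo}, {AcctType, Amount, Balance, OpenDate}, {AcctType, Balance, Branch}, {Amount, LoanNo, OpenDate}, {Branch, LoanNo}. Prime attributes: {AcctNo, AcctType, Amount, Balance, Branch, LoanNo, OpenDate}.
Amount, OpenDate --> AcctNo breaks BCNF: {Amount, OpenDate}⁺ = {AcctNo, Amount, OpenDate}, so {Amount, OpenDate} is not a superkey.
Since {AcctNo} ⊆ prime attributes and every other non-superkey FD also has a prime right side, the schema is in 3NF.

3NF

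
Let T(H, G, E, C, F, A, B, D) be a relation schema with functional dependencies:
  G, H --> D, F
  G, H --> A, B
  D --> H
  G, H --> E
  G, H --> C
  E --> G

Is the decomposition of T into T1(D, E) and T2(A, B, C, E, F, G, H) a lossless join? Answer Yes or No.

No

Common attributes: {E}; their closure is {E, G}.
The closure covers neither T1 nor T2 entirely; the join is not lossless.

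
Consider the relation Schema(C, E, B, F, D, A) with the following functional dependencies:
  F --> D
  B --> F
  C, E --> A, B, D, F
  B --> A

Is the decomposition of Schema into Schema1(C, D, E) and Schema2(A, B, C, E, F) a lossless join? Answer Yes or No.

Common attributes: {C, E}; their closure is {A, B, C, D, E, F}.
Since Schema1 ⊆ {A, B, C, D, E, F}, the intersection is a superkey of Schema1; the decomposition is lossless.

Yes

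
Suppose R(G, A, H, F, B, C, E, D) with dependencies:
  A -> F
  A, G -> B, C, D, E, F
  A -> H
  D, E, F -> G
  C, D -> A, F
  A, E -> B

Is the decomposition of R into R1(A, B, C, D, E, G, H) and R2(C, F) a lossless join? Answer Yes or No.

No

Common attributes: {C}; their closure is {C}.
Neither R1 nor R2 is contained in that closure, so the decomposition is lossy.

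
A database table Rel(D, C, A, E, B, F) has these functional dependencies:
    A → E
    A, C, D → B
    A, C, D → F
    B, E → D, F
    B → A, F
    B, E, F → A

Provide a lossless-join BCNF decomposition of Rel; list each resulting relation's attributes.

{A, B, D, F}; {A, E}; {B, C}

Candidate keys of the original relation: {A, C, D}, {B, C}.
Within {A, B, C, D, E, F}: {A}⁺ ∩ {A, B, C, D, E, F} = {A, E}, not the whole set, so A → E violates BCNF; decompose into {A, E} and {A, B, C, D, F}.
{A, E} is in BCNF.
Within {A, B, C, D, F}: {B}⁺ ∩ {A, B, C, D, F} = {A, B, D, F}, not the whole set, so B → A, D, F violates BCNF; decompose into {A, B, D, F} and {B, C}.
{A, B, D, F} is in BCNF.
{B, C} is in BCNF.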